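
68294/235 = 68294/235= 290.61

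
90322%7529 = 7503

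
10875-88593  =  -77718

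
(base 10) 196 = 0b11000100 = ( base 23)8C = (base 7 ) 400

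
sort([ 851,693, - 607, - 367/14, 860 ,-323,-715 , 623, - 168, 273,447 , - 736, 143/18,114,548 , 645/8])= [ - 736 , - 715, - 607 , - 323, - 168 , - 367/14, 143/18, 645/8,114, 273, 447, 548,623, 693,851 , 860]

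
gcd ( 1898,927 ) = 1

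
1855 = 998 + 857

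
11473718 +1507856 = 12981574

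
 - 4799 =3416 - 8215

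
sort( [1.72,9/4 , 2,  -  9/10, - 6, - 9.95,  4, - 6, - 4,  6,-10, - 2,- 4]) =[ - 10, - 9.95, - 6, - 6, - 4, - 4, - 2, - 9/10,1.72, 2,9/4,4,6] 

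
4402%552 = 538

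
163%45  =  28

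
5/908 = 5/908 = 0.01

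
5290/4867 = 1 + 423/4867 = 1.09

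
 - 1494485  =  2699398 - 4193883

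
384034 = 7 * 54862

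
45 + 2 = 47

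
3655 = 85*43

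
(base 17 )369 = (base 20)28I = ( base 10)978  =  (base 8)1722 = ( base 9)1306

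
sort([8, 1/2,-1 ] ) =[  -  1 , 1/2, 8] 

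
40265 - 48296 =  - 8031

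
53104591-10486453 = 42618138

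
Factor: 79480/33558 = 2^2 * 3^ ( -1)*5^1*7^( - 1)*17^( - 1 ) * 47^ (  -  1) * 1987^1 = 39740/16779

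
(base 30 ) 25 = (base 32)21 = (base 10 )65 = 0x41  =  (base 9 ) 72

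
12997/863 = 12997/863=15.06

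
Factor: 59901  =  3^1 * 41^1 * 487^1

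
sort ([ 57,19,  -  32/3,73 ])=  [-32/3,19, 57,73 ] 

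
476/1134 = 34/81= 0.42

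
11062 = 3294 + 7768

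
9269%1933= 1537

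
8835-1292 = 7543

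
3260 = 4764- 1504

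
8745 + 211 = 8956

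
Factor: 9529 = 13^1*733^1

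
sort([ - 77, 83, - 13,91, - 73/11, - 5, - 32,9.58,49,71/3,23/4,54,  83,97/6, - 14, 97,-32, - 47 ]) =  [ - 77,-47, - 32, - 32, - 14, - 13,- 73/11, - 5,23/4, 9.58,97/6,  71/3,49, 54,83,83,91, 97]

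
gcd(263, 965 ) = 1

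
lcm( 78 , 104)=312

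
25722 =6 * 4287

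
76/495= 76/495 = 0.15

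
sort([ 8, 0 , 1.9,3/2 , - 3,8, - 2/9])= [ - 3, - 2/9,0,3/2,1.9,8, 8]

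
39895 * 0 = 0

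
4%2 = 0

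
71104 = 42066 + 29038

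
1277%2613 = 1277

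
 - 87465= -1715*51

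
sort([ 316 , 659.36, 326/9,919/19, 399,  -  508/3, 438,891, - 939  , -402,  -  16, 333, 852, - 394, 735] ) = [  -  939,  -  402, - 394, -508/3,  -  16,326/9,919/19,316,  333 , 399, 438,  659.36,735, 852,891 ] 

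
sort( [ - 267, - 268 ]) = [ - 268, - 267 ]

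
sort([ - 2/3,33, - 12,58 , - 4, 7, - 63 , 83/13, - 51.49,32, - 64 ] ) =[ - 64 ,-63, - 51.49,  -  12,  -  4, - 2/3,83/13,7, 32,33,58] 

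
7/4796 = 7/4796 = 0.00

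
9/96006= 3/32002 = 0.00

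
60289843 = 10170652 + 50119191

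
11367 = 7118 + 4249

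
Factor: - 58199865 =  - 3^1*5^1*31^1*47^1 *2663^1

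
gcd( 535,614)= 1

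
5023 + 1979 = 7002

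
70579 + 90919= 161498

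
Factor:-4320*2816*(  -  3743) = 45534044160 = 2^13 * 3^3*5^1 * 11^1*19^1 * 197^1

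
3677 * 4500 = 16546500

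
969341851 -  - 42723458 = 1012065309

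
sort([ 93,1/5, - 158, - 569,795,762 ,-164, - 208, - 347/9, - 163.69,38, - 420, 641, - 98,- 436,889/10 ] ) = [ - 569, - 436, - 420, - 208,-164, - 163.69, - 158, - 98, - 347/9,1/5,38, 889/10, 93,  641, 762,795]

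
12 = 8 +4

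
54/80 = 27/40 = 0.68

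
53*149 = 7897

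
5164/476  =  1291/119 = 10.85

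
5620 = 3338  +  2282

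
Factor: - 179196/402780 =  -109/245 = - 5^(- 1) * 7^ ( - 2 )*109^1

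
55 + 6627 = 6682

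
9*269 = 2421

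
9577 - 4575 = 5002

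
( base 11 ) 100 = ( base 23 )56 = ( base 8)171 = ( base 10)121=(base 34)3j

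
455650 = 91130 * 5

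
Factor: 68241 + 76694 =144935 = 5^1*7^1*41^1*101^1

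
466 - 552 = -86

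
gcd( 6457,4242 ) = 1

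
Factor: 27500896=2^5*211^1 *4073^1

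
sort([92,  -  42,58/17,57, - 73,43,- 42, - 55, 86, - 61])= [  -  73, - 61 ,-55, - 42, - 42, 58/17,  43, 57,86,92 ]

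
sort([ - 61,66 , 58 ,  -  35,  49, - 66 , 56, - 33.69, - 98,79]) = [ - 98, - 66, - 61, - 35, - 33.69 , 49,56 , 58,66,79]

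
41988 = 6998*6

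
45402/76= 22701/38 = 597.39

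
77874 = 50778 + 27096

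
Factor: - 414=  - 2^1*3^2 *23^1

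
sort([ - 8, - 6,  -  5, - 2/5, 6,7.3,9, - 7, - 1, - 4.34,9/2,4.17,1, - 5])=[ - 8, - 7, - 6, - 5, -5, - 4.34, - 1, - 2/5,1,4.17, 9/2,6,7.3,9]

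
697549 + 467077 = 1164626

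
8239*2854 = 23514106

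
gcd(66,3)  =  3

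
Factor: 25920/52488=2^3*3^( - 4)*5^1 = 40/81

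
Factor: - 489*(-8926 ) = 4364814 = 2^1*3^1*163^1*4463^1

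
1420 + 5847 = 7267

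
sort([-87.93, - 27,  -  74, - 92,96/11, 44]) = [ - 92, - 87.93, - 74,- 27, 96/11, 44 ]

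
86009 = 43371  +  42638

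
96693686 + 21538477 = 118232163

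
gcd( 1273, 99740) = 1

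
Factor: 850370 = 2^1*5^1*85037^1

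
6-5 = 1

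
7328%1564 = 1072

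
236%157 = 79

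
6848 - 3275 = 3573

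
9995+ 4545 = 14540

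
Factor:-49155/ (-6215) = 3^1*11^ (-1 )*29^1 = 87/11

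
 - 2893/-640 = 2893/640 = 4.52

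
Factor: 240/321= 80/107 = 2^4*5^1*107^(  -  1 )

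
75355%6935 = 6005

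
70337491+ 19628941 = 89966432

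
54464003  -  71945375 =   -  17481372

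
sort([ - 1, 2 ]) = [ - 1 , 2] 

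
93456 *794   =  74204064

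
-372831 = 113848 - 486679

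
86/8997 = 86/8997 = 0.01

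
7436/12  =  1859/3 = 619.67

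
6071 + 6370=12441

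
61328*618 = 37900704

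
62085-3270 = 58815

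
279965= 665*421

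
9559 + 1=9560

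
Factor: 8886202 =2^1*13^1*341777^1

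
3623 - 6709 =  - 3086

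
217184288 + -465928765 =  - 248744477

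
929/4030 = 929/4030  =  0.23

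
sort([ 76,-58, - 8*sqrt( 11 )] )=[ - 58, - 8*sqrt(11),76]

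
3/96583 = 3/96583 = 0.00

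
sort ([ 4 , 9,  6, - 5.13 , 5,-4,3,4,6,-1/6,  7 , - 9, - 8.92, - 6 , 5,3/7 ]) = [ - 9,-8.92, - 6, - 5.13, - 4,- 1/6,3/7,3,4,4, 5,5,6,6,7,9]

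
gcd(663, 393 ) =3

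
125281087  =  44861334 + 80419753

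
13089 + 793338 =806427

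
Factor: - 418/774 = -3^(  -  2)*11^1*19^1*43^ (-1) = -209/387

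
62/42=1+10/21 = 1.48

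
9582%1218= 1056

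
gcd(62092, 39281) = 1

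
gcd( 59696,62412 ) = 28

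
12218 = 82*149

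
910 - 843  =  67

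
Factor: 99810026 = 2^1*17^1*2935589^1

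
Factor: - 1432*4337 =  - 2^3 *179^1 *4337^1=-6210584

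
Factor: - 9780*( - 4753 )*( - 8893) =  - 413385235620=-2^2*3^1*5^1*7^2*97^1*163^1*8893^1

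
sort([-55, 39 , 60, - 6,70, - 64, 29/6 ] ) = [ - 64 , - 55, - 6, 29/6,  39, 60,70] 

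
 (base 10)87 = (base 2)1010111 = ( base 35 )2H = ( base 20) 47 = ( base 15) 5c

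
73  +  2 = 75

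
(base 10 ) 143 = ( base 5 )1033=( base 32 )4F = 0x8F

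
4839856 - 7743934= - 2904078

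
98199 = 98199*1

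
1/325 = 1/325 = 0.00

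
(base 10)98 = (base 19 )53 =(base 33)2W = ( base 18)58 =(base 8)142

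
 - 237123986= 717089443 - 954213429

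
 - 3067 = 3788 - 6855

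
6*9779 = 58674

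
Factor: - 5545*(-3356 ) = 2^2*5^1 * 839^1 * 1109^1=18609020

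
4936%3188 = 1748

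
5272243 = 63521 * 83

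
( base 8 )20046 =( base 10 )8230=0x2026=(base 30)94a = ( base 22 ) H02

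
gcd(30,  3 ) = 3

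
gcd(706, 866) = 2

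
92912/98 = 948 + 4/49 = 948.08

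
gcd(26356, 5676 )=44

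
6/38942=3/19471  =  0.00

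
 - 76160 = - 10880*7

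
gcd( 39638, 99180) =2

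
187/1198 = 187/1198 = 0.16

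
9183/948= 9 + 217/316 = 9.69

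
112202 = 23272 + 88930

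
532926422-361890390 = 171036032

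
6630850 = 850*7801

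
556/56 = 9 + 13/14 = 9.93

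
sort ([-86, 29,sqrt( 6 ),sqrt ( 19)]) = [ - 86, sqrt( 6) , sqrt (19 ), 29] 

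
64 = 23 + 41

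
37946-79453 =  - 41507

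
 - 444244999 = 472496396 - 916741395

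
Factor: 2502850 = 2^1*5^2*7^1*7151^1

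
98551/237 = 98551/237 = 415.83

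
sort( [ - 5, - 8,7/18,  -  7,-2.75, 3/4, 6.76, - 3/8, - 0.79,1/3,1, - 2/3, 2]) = [ - 8, -7,  -  5, -2.75, -0.79, - 2/3, - 3/8, 1/3, 7/18, 3/4,1,2, 6.76]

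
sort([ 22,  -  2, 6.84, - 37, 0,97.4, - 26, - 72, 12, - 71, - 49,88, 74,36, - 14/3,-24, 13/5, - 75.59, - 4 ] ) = [ - 75.59, - 72, - 71,-49,  -  37, - 26, - 24, - 14/3 ,  -  4, - 2, 0,13/5, 6.84,  12 , 22,36, 74, 88, 97.4]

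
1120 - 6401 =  - 5281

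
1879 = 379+1500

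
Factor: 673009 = 71^1*9479^1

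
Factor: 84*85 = 2^2*3^1*5^1  *  7^1 * 17^1 = 7140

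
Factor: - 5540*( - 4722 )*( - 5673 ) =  - 148404999240 = -  2^3 * 3^2 *5^1*31^1*61^1*277^1*787^1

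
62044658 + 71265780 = 133310438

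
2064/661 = 2064/661=3.12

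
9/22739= 9/22739= 0.00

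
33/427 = 33/427 = 0.08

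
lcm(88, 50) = 2200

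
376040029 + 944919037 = 1320959066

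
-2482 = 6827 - 9309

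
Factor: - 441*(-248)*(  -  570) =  - 62339760=- 2^4*3^3 * 5^1*7^2*19^1*31^1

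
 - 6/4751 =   -  1 + 4745/4751 = -0.00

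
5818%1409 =182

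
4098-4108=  - 10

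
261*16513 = 4309893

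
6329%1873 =710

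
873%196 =89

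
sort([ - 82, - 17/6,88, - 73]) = [  -  82, - 73, - 17/6,88] 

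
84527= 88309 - 3782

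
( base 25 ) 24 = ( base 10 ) 54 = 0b110110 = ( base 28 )1Q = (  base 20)2E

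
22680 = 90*252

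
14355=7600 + 6755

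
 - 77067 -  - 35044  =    -  42023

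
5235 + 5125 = 10360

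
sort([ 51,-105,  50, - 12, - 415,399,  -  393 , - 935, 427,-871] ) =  [ - 935, - 871  , - 415, - 393 , - 105, - 12, 50,51,399, 427]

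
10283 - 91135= - 80852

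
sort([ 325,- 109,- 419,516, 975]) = [  -  419, - 109, 325, 516, 975]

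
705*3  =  2115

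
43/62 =43/62=0.69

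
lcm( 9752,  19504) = 19504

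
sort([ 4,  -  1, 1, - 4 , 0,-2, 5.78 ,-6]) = [-6, - 4,-2 ,- 1, 0, 1 , 4, 5.78 ]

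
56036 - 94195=  -  38159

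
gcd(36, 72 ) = 36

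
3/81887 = 3/81887=0.00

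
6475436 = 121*53516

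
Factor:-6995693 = -6995693^1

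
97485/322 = 97485/322 = 302.75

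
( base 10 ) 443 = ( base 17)191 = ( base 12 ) 30B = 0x1bb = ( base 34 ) D1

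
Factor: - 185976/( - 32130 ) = 492/85 = 2^2*3^1*5^(-1 )*17^( - 1 )*41^1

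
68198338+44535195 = 112733533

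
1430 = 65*22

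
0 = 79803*0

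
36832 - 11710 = 25122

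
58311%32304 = 26007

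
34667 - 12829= 21838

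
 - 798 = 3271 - 4069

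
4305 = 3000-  -1305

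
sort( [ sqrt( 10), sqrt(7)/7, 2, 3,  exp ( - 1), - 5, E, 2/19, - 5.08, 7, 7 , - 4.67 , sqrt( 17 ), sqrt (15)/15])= [  -  5.08, - 5, - 4.67,  2/19,sqrt(15) /15, exp (-1), sqrt( 7)/7, 2,E,3,sqrt( 10) , sqrt ( 17 ),7, 7]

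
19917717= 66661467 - 46743750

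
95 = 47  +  48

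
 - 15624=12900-28524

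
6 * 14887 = 89322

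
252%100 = 52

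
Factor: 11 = 11^1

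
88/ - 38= - 44/19 = -2.32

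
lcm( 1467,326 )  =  2934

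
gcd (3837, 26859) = 3837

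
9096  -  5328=3768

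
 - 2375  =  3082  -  5457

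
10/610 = 1/61 = 0.02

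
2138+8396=10534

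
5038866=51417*98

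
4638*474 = 2198412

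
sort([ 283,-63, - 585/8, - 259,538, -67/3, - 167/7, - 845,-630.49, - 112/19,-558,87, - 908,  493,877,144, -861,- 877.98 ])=[ - 908, - 877.98,-861, - 845, - 630.49, - 558, - 259, - 585/8, - 63, - 167/7, - 67/3 , - 112/19,87,144, 283,493, 538, 877]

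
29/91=29/91 =0.32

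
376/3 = 376/3 = 125.33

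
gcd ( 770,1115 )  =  5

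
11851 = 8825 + 3026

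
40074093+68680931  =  108755024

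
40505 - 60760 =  - 20255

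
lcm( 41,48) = 1968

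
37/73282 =37/73282 = 0.00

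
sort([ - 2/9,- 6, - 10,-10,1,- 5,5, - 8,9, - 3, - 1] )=[ - 10,- 10, - 8,-6, - 5 ,  -  3, - 1  , - 2/9,1,5,9 ] 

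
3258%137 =107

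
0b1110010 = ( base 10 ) 114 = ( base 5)424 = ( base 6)310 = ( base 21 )59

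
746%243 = 17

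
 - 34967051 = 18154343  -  53121394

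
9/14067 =1/1563 = 0.00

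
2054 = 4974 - 2920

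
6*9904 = 59424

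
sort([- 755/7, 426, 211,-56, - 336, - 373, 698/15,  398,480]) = [-373, - 336,  -  755/7, - 56, 698/15,  211,398,426 , 480]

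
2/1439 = 2/1439 = 0.00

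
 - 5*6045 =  - 30225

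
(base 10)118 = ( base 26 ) 4e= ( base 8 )166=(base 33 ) 3J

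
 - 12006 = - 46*261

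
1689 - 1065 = 624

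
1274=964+310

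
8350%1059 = 937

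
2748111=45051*61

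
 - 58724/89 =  - 660 + 16/89 = -659.82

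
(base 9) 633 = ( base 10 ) 516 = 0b1000000100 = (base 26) JM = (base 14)28C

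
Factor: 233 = 233^1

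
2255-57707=- 55452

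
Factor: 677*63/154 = 2^( - 1)*3^2*11^(-1)*677^1= 6093/22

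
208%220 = 208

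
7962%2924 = 2114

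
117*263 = 30771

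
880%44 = 0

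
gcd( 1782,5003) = 1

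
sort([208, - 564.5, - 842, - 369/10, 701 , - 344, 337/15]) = [ - 842, - 564.5, - 344,- 369/10, 337/15 , 208, 701]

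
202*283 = 57166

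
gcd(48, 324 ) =12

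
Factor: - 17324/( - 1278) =122/9 = 2^1*3^( - 2 )*61^1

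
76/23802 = 38/11901= 0.00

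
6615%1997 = 624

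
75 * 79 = 5925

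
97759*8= 782072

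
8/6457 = 8/6457 = 0.00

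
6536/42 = 3268/21  =  155.62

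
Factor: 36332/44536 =2^( - 1)*19^ ( - 1)*31^1   =  31/38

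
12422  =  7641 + 4781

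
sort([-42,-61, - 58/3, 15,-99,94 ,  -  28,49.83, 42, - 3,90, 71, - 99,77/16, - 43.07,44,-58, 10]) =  [ - 99, - 99, - 61,-58 , - 43.07, - 42, - 28,  -  58/3, - 3, 77/16,10, 15, 42, 44,49.83,71, 90, 94]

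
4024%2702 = 1322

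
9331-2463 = 6868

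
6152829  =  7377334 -1224505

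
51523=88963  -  37440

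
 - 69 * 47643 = - 3287367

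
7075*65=459875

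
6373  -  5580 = 793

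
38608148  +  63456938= 102065086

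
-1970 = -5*394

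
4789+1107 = 5896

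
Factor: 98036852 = 2^2*3121^1*7853^1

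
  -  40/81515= - 1 + 16295/16303= - 0.00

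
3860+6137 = 9997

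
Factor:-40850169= -3^1*13616723^1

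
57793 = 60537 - 2744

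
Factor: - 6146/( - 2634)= 7/3 = 3^( - 1) * 7^1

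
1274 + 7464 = 8738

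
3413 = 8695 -5282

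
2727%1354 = 19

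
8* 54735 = 437880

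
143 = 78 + 65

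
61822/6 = 10303  +  2/3= 10303.67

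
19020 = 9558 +9462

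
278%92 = 2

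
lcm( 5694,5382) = 392886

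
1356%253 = 91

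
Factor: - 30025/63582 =-2^( - 1)*3^( - 1 ) *5^2*1201^1*10597^(- 1)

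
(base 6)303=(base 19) 5g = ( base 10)111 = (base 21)56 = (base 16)6F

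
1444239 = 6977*207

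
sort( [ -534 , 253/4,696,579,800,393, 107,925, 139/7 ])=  [ - 534, 139/7,253/4,107, 393  ,  579,696,800,925] 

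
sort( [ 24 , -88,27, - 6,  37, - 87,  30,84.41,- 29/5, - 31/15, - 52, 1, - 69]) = [ - 88,-87 ,-69,-52, - 6, - 29/5, - 31/15,1, 24, 27, 30,37,84.41]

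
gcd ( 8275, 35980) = 5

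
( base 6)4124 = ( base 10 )916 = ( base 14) 496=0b1110010100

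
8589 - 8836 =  - 247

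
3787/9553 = 3787/9553 = 0.40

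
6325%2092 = 49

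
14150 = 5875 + 8275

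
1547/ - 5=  - 1547/5 = - 309.40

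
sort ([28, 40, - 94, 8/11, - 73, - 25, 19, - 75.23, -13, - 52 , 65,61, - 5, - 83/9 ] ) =[ - 94, - 75.23, - 73 , - 52, - 25, - 13,-83/9, - 5,8/11, 19,28,40 , 61  ,  65]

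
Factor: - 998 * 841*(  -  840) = 705027120 =2^4* 3^1 * 5^1*7^1*29^2*499^1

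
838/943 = 838/943 = 0.89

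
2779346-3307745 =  - 528399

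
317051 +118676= 435727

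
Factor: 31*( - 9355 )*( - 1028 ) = 298125140  =  2^2*5^1*31^1*257^1*1871^1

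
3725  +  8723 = 12448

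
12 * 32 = 384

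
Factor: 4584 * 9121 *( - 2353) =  -2^3*3^1 * 7^1*13^1*  181^1*191^1 * 1303^1 = - 98380492392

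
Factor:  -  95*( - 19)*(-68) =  - 122740 = - 2^2*5^1*17^1*19^2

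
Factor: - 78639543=  -  3^2*107^1 *127^1*643^1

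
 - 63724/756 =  - 15931/189 = - 84.29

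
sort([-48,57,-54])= [ - 54 , - 48,57 ]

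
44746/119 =376 + 2/119=376.02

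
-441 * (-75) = 33075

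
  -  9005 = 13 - 9018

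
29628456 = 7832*3783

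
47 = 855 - 808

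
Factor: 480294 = 2^1 * 3^2*26683^1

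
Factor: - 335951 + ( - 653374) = - 3^2*5^2 * 4397^1 = - 989325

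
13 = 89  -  76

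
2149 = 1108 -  - 1041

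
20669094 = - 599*( - 34506) 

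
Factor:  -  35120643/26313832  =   - 2^ ( - 3)*3^1*727^1* 16103^1 * 3289229^(  -  1) 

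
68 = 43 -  - 25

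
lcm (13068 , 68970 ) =1241460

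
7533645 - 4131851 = 3401794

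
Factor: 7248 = 2^4*3^1*151^1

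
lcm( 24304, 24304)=24304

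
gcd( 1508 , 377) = 377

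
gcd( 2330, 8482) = 2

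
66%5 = 1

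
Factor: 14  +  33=47= 47^1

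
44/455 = 44/455 = 0.10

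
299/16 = 18 + 11/16 = 18.69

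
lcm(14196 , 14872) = 312312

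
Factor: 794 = 2^1*397^1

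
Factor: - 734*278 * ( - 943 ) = 2^2*23^1*41^1*139^1*367^1 = 192421036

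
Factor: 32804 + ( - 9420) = 2^3 *37^1 * 79^1 = 23384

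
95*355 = 33725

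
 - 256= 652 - 908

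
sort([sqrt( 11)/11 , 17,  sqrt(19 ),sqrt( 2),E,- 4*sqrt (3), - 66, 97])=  [ -66,-4*sqrt( 3),  sqrt( 11 ) /11,sqrt( 2), E,sqrt( 19 ),17,97]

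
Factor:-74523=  -3^1*24841^1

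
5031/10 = 503 +1/10 = 503.10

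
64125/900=71  +  1/4  =  71.25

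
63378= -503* ( - 126) 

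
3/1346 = 3/1346=   0.00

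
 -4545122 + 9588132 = 5043010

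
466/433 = 1 + 33/433 = 1.08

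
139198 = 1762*79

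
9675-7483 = 2192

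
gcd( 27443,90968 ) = 1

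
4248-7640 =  - 3392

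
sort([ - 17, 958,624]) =[  -  17, 624,958]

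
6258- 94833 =-88575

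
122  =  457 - 335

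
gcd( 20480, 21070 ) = 10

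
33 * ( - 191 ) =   -  6303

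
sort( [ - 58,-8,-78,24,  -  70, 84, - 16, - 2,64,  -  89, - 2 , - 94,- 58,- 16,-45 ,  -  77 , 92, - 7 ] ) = [ - 94,-89, - 78,  -  77,-70, - 58,  -  58 ,  -  45,-16,  -  16, - 8, - 7,- 2, - 2,24,  64 , 84, 92]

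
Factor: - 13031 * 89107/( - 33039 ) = 3^ ( - 2)*83^1 * 157^1*3671^( - 1 )*89107^1 =1161153317/33039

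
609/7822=609/7822 = 0.08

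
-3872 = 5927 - 9799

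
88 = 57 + 31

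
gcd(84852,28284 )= 28284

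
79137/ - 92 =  -861 + 75/92 = -  860.18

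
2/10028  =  1/5014= 0.00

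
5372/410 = 13+21/205 = 13.10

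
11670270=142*82185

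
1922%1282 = 640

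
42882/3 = 14294 = 14294.00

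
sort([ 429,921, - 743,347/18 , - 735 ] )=[ - 743, - 735,347/18, 429, 921]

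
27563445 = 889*31005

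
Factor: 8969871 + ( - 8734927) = 2^6*3671^1 = 234944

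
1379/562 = 1379/562 = 2.45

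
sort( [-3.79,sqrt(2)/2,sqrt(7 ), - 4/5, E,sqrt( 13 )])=[-3.79, -4/5, sqrt( 2)/2,  sqrt( 7), E, sqrt( 13)]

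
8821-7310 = 1511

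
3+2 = 5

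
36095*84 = 3031980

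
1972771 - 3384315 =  - 1411544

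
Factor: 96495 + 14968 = 111463 = 11^1*10133^1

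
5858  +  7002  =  12860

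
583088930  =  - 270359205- - 853448135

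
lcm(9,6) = 18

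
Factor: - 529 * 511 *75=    - 3^1*5^2*7^1 * 23^2*73^1=-20273925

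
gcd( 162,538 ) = 2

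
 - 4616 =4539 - 9155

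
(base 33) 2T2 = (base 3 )11022012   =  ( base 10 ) 3137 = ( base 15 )de2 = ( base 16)C41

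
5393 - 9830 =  - 4437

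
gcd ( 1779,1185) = 3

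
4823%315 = 98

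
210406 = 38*5537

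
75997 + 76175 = 152172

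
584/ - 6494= - 292/3247 = - 0.09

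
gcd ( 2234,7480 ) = 2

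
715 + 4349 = 5064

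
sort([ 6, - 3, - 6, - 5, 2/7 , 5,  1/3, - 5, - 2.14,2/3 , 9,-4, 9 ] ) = [-6,  -  5, - 5, - 4, - 3, - 2.14, 2/7,  1/3, 2/3,5,6, 9, 9 ] 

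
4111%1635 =841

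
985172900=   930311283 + 54861617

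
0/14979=0  =  0.00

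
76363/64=1193+11/64 = 1193.17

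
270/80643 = 90/26881 = 0.00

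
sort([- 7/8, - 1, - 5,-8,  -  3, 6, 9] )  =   [ - 8, - 5,  -  3, - 1 ,-7/8, 6, 9 ] 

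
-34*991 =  - 33694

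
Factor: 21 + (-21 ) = 0  =  0^1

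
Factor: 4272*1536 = 2^13*3^2*89^1= 6561792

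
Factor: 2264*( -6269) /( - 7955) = 14193016/7955  =  2^3*5^ ( - 1) * 37^(- 1) * 43^ (-1)*283^1*6269^1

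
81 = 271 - 190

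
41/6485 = 41/6485  =  0.01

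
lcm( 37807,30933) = 340263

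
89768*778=69839504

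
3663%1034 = 561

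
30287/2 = 15143+1/2 = 15143.50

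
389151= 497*783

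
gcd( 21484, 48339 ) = 5371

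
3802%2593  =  1209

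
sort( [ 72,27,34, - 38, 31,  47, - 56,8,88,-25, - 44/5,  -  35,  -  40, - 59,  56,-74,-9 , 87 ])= [ - 74,  -  59, - 56, - 40, -38 ,-35,  -  25,-9, - 44/5,8,27, 31, 34 , 47 , 56, 72  ,  87 , 88]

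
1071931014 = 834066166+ 237864848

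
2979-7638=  -4659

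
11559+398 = 11957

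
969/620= 1+349/620 = 1.56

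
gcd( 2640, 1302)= 6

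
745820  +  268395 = 1014215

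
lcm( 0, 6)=0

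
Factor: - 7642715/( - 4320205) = 1528543/864041 = 23^( - 1 )*37567^( - 1)*1528543^1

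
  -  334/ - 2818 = 167/1409 = 0.12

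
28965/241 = 120 + 45/241 = 120.19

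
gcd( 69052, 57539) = 1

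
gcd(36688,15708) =4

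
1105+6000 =7105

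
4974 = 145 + 4829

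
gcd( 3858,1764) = 6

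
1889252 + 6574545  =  8463797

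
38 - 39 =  - 1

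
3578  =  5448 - 1870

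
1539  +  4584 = 6123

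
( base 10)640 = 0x280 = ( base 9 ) 781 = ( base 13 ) 3a3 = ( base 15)2CA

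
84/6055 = 12/865 =0.01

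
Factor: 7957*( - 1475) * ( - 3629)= 42592030675 = 5^2*19^1 * 59^1  *73^1 * 109^1*191^1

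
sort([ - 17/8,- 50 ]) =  [ -50, -17/8]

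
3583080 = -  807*( - 4440 ) 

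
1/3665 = 1/3665 = 0.00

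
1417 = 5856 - 4439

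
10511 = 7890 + 2621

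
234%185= 49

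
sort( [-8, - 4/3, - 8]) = [ -8, - 8  , - 4/3] 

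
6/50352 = 1/8392 = 0.00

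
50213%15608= 3389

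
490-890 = - 400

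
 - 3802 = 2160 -5962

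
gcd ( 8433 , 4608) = 9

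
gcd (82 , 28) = 2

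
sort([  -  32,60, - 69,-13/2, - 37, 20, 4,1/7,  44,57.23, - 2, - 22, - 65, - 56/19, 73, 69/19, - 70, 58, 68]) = [ - 70, - 69, - 65, - 37,- 32, - 22, - 13/2 , - 56/19, - 2, 1/7, 69/19 , 4, 20, 44, 57.23  ,  58, 60, 68, 73 ]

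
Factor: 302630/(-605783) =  - 2^1 * 5^1*47^( - 1 )*53^1*571^1*12889^(-1)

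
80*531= 42480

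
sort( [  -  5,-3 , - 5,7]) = [ - 5, - 5, - 3, 7 ] 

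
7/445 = 7/445 = 0.02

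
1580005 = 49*32245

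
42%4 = 2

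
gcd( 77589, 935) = 1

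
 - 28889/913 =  - 28889/913=- 31.64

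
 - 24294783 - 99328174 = - 123622957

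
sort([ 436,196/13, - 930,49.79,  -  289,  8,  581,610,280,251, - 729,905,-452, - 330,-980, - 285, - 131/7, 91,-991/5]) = [ - 980 , - 930, - 729, - 452, - 330, - 289,-285,-991/5,  -  131/7,  8,196/13,49.79,91 , 251 , 280,436,581, 610,905] 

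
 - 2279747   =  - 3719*613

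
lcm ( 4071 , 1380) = 81420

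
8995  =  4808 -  - 4187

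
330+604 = 934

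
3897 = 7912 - 4015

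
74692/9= 8299+ 1/9 = 8299.11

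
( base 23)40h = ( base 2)100001010101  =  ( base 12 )1299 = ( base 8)4125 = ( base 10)2133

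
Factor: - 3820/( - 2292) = 3^(-1 )*5^1=   5/3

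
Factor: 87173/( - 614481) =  - 3^(  -  1)*7^( -1)*29^( - 1 )*179^1 * 487^1 * 1009^( - 1 )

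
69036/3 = 23012  =  23012.00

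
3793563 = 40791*93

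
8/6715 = 8/6715 = 0.00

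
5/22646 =5/22646 = 0.00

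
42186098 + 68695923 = 110882021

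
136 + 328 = 464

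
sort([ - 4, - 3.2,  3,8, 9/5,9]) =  [ - 4,- 3.2,9/5,3, 8, 9]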